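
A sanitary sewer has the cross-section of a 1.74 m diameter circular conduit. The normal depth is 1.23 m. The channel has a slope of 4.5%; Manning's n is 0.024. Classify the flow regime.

supercritical

For a circular section of diameter D = 1.74 m at depth y = 1.23 m, the central angle is θ = 2 arccos(1 − 2y/D) = 3.995 rad. Then A = (D²/8)(θ − sin θ) = 1.797 m² and P = Dθ/2 = 3.475 m.
Hydraulic radius R = A/P = 1.797/3.475 = 0.517 m.
V = (1/n) R^(2/3) √S = (1/0.024) × 0.517^(2/3) × √0.045 = 5.694 m/s. Hydraulic depth D_h = A/T = 1.797/1.584 = 1.134 m.
Froude number Fr = V/√(g·D_h) = 5.694/√(9.81×1.134) = 1.71, which is greater than 1, so the flow is supercritical.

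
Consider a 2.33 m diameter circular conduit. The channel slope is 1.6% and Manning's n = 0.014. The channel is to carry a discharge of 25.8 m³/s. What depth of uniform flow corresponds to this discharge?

Manning's equation rearranged: A R^(2/3) = nQ / (1·√S) = 0.014 × 25.8 / (√0.016) = 2.856.
At y = 1.35 m: A R^(2/3) = 1.893 — short.
At y = 2.17 m: A R^(2/3) = 3.198 — over.
At y = 1.83 m: A R^(2/3) = 2.853 — close enough.

y_n = 1.83 m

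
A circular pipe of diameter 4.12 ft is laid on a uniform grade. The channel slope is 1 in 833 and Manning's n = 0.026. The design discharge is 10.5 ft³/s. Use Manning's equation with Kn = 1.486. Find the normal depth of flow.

y_n = 1.79 ft

Manning's equation rearranged: A R^(2/3) = nQ / (1.486·√S) = 0.026 × 10.5 / (1.486 × √0.0012) = 5.302.
At y = 2.24 ft: A R^(2/3) = 7.816 — over.
At y = 1.23 ft: A R^(2/3) = 2.638 — short.
At y = 1.79 ft: A R^(2/3) = 5.321 — ≈ 5.302.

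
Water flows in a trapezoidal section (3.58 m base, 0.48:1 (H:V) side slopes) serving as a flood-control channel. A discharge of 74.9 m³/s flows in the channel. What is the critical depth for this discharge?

y_c = 3.07 m

At critical depth, Q² T / (g A³) = 1, i.e. A³/T = Q²/g = 74.9²/9.81 = 571.9.
Trying y = 3.9 m: A³/T = 1313 — high.
Trying y = 2.59 m: A³/T = 321.3 — low.
Trying y = 3.07 m: A³/T = 572.1 — close enough.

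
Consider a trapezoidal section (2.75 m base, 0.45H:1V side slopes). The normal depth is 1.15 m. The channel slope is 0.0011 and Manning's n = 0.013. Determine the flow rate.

Q = 7.65 m³/s

With bottom width b = 2.75 m and side slope z = 0.45: A = (b + zy)y = (2.75 + 0.45×1.15)×1.15 = 3.758 m²; P = b + 2y√(1+z²) = 2.75 + 2×1.15×1.097 = 5.272 m.
Hydraulic radius R = A/P = 3.758/5.272 = 0.7127 m.
Manning's equation: Q = (1/n) A R^(2/3) S^(1/2) = (1/0.013) × 3.758 × 0.7127^(2/3) × 0.0011^(1/2) = 7.65 m³/s.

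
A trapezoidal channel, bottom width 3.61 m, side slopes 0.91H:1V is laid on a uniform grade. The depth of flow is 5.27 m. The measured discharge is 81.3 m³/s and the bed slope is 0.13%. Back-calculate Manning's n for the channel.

With bottom width b = 3.61 m and side slope z = 0.91: A = (b + zy)y = (3.61 + 0.91×5.27)×5.27 = 44.3 m²; P = b + 2y√(1+z²) = 3.61 + 2×5.27×1.352 = 17.86 m.
Hydraulic radius R = A/P = 44.3/17.86 = 2.48 m.
Rearranging Manning's equation: n = (1/Q) A R^(2/3) S^(1/2) = (1/81.3) × 44.3 × 2.48^(2/3) × √0.0013 = 0.036.

n = 0.036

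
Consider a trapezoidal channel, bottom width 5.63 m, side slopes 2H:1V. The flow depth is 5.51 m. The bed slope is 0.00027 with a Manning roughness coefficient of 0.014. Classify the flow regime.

subcritical

With bottom width b = 5.63 m and side slope z = 2: A = (b + zy)y = (5.63 + 2×5.51)×5.51 = 91.74 m²; P = b + 2y√(1+z²) = 5.63 + 2×5.51×2.236 = 30.27 m.
Hydraulic radius R = A/P = 91.74/30.27 = 3.031 m.
V = (1/n) R^(2/3) √S = (1/0.014) × 3.031^(2/3) × √0.00027 = 2.458 m/s. Hydraulic depth D_h = A/T = 91.74/27.67 = 3.316 m.
Froude number Fr = V/√(g·D_h) = 2.458/√(9.81×3.316) = 0.431, which is less than 1, so the flow is subcritical.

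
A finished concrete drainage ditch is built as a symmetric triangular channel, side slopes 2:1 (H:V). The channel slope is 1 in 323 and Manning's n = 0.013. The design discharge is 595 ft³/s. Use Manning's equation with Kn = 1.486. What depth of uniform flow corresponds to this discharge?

y_n = 5.17 ft

Manning's equation rearranged: A R^(2/3) = nQ / (1.486·√S) = 0.013 × 595 / (1.486 × √0.003096) = 93.55.
Try y = 5.72 ft: A R^(2/3) = 122.4 — over.
Try y = 4.4 ft: A R^(2/3) = 60.8 — short.
Try y = 5.17 ft: A R^(2/3) = 93.47 — close enough.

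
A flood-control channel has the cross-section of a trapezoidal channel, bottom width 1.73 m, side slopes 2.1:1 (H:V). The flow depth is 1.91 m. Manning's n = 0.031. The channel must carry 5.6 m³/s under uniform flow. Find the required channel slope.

With bottom width b = 1.73 m and side slope z = 2.1: A = (b + zy)y = (1.73 + 2.1×1.91)×1.91 = 10.97 m²; P = b + 2y√(1+z²) = 1.73 + 2×1.91×2.326 = 10.62 m.
Hydraulic radius R = A/P = 10.97/10.62 = 1.033 m.
From Manning's equation, S = [nQ / (1 A R^(2/3))]² = [0.031 × 5.6 / (1 × 10.97 × 1.033^(2/3))]² = 0.00024.

S = 0.00024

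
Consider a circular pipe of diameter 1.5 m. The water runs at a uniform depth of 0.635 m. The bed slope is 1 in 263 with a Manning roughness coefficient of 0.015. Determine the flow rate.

Q = 1.41 m³/s

For a circular section of diameter D = 1.5 m at depth y = 0.635 m, the central angle is θ = 2 arccos(1 − 2y/D) = 2.834 rad. Then A = (D²/8)(θ − sin θ) = 0.7118 m² and P = Dθ/2 = 2.125 m.
Hydraulic radius R = A/P = 0.7118/2.125 = 0.3349 m.
Manning's equation: Q = (1/n) A R^(2/3) S^(1/2) = (1/0.015) × 0.7118 × 0.3349^(2/3) × 0.003802^(1/2) = 1.41 m³/s.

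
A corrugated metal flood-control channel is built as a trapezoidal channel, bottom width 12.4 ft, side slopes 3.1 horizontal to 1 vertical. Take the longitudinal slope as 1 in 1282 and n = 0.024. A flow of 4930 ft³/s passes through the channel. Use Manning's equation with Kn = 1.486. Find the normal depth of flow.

Manning's equation rearranged: A R^(2/3) = nQ / (1.486·√S) = 0.024 × 4930 / (1.486 × √0.00078) = 2851.
Trying y = 15.3 ft: A R^(2/3) = 3713 — too large.
Trying y = 10.3 ft: A R^(2/3) = 1464 — too small.
Trying y = 13.7 ft: A R^(2/3) = 2853 — matches.

y_n = 13.7 ft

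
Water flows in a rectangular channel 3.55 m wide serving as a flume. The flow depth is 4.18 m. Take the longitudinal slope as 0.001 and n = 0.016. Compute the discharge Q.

Flow area A = b·y = 3.55 × 4.18 = 14.84 m². Wetted perimeter P = b + 2y = 3.55 + 2×4.18 = 11.91 m.
Hydraulic radius R = A/P = 14.84/11.91 = 1.246 m.
Manning's equation: Q = (1/n) A R^(2/3) S^(1/2) = (1/0.016) × 14.84 × 1.246^(2/3) × 0.001^(1/2) = 34 m³/s.

Q = 34 m³/s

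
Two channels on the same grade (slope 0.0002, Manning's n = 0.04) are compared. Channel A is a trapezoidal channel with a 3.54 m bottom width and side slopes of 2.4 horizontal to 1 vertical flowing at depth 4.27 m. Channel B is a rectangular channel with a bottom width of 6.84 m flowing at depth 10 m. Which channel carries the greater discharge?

Channel A: With bottom width b = 3.54 m and side slope z = 2.4: A = (b + zy)y = (3.54 + 2.4×4.27)×4.27 = 58.87 m²; P = b + 2y√(1+z²) = 3.54 + 2×4.27×2.6 = 25.74 m. Hydraulic radius R = A/P = 58.87/25.74 = 2.287 m. Q_A = (1/0.04)·58.87·2.287^(2/3)·√0.0002 = 36.13 m³/s.
Channel B: Flow area A = b·y = 6.84 × 10 = 68.4 m². Wetted perimeter P = b + 2y = 6.84 + 2×10 = 26.84 m. Hydraulic radius R = A/P = 68.4/26.84 = 2.548 m. Q_B = (1/0.04)·68.4·2.548^(2/3)·√0.0002 = 45.12 m³/s.
Q_A = 36.13 m³/s vs Q_B = 45.12 m³/s, so channel B carries more.

channel B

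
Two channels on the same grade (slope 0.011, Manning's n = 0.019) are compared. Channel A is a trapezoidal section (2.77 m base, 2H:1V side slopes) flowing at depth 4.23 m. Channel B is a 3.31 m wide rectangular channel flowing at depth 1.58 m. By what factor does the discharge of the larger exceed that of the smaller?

Channel A: With bottom width b = 2.77 m and side slope z = 2: A = (b + zy)y = (2.77 + 2×4.23)×4.23 = 47.5 m²; P = b + 2y√(1+z²) = 2.77 + 2×4.23×2.236 = 21.69 m. Hydraulic radius R = A/P = 47.5/21.69 = 2.19 m. Q_A = (1/0.019)·47.5·2.19^(2/3)·√0.011 = 442.3 m³/s.
Channel B: Flow area A = b·y = 3.31 × 1.58 = 5.23 m². Wetted perimeter P = b + 2y = 3.31 + 2×1.58 = 6.47 m. Hydraulic radius R = A/P = 5.23/6.47 = 0.8083 m. Q_B = (1/0.019)·5.23·0.8083^(2/3)·√0.011 = 25.05 m³/s.
The larger discharge is 442.3 m³/s and the smaller is 25.05 m³/s; the ratio is 17.7.

17.7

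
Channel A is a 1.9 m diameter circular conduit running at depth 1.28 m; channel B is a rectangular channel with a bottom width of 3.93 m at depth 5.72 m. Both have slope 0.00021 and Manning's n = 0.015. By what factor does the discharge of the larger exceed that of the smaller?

21.1

Channel A: For a circular section of diameter D = 1.9 m at depth y = 1.28 m, the central angle is θ = 2 arccos(1 − 2y/D) = 3.851 rad. Then A = (D²/8)(θ − sin θ) = 2.032 m² and P = Dθ/2 = 3.659 m. Hydraulic radius R = A/P = 2.032/3.659 = 0.5554 m. Q_A = (1/0.015)·2.032·0.5554^(2/3)·√0.00021 = 1.326 m³/s.
Channel B: Flow area A = b·y = 3.93 × 5.72 = 22.48 m². Wetted perimeter P = b + 2y = 3.93 + 2×5.72 = 15.37 m. Hydraulic radius R = A/P = 22.48/15.37 = 1.463 m. Q_B = (1/0.015)·22.48·1.463^(2/3)·√0.00021 = 27.98 m³/s.
The larger discharge is 27.98 m³/s and the smaller is 1.326 m³/s; the ratio is 21.1.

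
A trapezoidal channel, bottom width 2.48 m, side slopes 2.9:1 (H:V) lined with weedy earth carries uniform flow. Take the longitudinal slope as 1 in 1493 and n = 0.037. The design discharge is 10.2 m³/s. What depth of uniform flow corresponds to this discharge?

Manning's equation rearranged: A R^(2/3) = nQ / (1·√S) = 0.037 × 10.2 / (√0.0006698) = 14.58.
At y = 1.35 m: A R^(2/3) = 7.453 — low.
At y = 2.2 m: A R^(2/3) = 22.25 — high.
At y = 1.83 m: A R^(2/3) = 14.62 — close enough.

y_n = 1.83 m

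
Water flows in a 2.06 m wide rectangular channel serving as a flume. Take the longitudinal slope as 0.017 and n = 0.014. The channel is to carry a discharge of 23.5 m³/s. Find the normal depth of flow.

Manning's equation rearranged: A R^(2/3) = nQ / (1·√S) = 0.014 × 23.5 / (√0.017) = 2.523.
At y = 1.98 m: A R^(2/3) = 3.146 — too large.
At y = 1.48 m: A R^(2/3) = 2.186 — too small.
At y = 1.66 m: A R^(2/3) = 2.528 — close enough.

y_n = 1.66 m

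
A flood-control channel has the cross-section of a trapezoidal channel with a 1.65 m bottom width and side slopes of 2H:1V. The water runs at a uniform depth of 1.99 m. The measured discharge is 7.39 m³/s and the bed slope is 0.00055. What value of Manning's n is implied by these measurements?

With bottom width b = 1.65 m and side slope z = 2: A = (b + zy)y = (1.65 + 2×1.99)×1.99 = 11.2 m²; P = b + 2y√(1+z²) = 1.65 + 2×1.99×2.236 = 10.55 m.
Hydraulic radius R = A/P = 11.2/10.55 = 1.062 m.
Rearranging Manning's equation: n = (1/Q) A R^(2/3) S^(1/2) = (1/7.39) × 11.2 × 1.062^(2/3) × √0.00055 = 0.037.

n = 0.037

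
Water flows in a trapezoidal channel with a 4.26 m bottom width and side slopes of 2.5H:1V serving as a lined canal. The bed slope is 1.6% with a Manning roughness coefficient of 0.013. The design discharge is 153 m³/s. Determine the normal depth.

y_n = 1.73 m

Manning's equation rearranged: A R^(2/3) = nQ / (1·√S) = 0.013 × 153 / (√0.016) = 15.72.
Try y = 2.05 m: A R^(2/3) = 22.41 — over.
Try y = 1.52 m: A R^(2/3) = 12.12 — short.
Try y = 1.73 m: A R^(2/3) = 15.77 — ≈ 15.72.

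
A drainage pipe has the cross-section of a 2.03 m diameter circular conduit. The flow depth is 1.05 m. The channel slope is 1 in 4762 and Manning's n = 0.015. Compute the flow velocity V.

For a circular section of diameter D = 2.03 m at depth y = 1.05 m, the central angle is θ = 2 arccos(1 − 2y/D) = 3.211 rad. Then A = (D²/8)(θ − sin θ) = 1.689 m² and P = Dθ/2 = 3.259 m.
Hydraulic radius R = A/P = 1.689/3.259 = 0.5184 m.
From Manning's equation, V = (1/n) R^(2/3) S^(1/2) = (1/0.015) × 0.5184^(2/3) × 0.00021^(1/2) = 0.623 m/s.

V = 0.623 m/s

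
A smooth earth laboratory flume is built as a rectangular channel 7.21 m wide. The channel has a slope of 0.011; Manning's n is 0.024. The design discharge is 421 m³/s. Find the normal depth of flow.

y_n = 7.4 m

Manning's equation rearranged: A R^(2/3) = nQ / (1·√S) = 0.024 × 421 / (√0.011) = 96.34.
Trying y = 5.14 m: A R^(2/3) = 61.14 — short.
Trying y = 9.19 m: A R^(2/3) = 124.9 — over.
Trying y = 7.4 m: A R^(2/3) = 96.28 — close enough.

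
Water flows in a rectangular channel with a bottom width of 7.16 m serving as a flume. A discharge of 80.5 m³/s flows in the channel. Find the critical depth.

For a rectangular channel, critical depth y_c = (q²/g)^(1/3) where q = Q/b = 80.5/7.16 = 11.24 m²/s.
So y_c = (11.24²/9.81)^(1/3) = 2.34 m.

y_c = 2.34 m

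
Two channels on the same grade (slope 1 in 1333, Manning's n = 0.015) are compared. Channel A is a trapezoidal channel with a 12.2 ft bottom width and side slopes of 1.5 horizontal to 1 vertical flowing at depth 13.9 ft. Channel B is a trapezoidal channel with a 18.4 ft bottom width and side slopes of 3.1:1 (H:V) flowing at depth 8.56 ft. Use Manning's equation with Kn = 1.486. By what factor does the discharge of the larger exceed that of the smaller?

1.51

Channel A: With bottom width b = 12.2 ft and side slope z = 1.5: A = (b + zy)y = (12.2 + 1.5×13.9)×13.9 = 459.4 ft²; P = b + 2y√(1+z²) = 12.2 + 2×13.9×1.803 = 62.32 ft. Hydraulic radius R = A/P = 459.4/62.32 = 7.372 ft. Q_A = (1.486/0.015)·459.4·7.372^(2/3)·√0.0007502 = 4722 ft³/s.
Channel B: With bottom width b = 18.4 ft and side slope z = 3.1: A = (b + zy)y = (18.4 + 3.1×8.56)×8.56 = 384.7 ft²; P = b + 2y√(1+z²) = 18.4 + 2×8.56×3.257 = 74.16 ft. Hydraulic radius R = A/P = 384.7/74.16 = 5.186 ft. Q_B = (1.486/0.015)·384.7·5.186^(2/3)·√0.0007502 = 3127 ft³/s.
The larger discharge is 4722 ft³/s and the smaller is 3127 ft³/s; the ratio is 1.51.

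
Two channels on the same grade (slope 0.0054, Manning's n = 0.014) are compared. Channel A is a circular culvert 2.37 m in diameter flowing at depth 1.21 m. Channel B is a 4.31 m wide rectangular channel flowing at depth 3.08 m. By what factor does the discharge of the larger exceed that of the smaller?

9.65

Channel A: For a circular section of diameter D = 2.37 m at depth y = 1.21 m, the central angle is θ = 2 arccos(1 − 2y/D) = 3.184 rad. Then A = (D²/8)(θ − sin θ) = 2.265 m² and P = Dθ/2 = 3.773 m. Hydraulic radius R = A/P = 2.265/3.773 = 0.6004 m. Q_A = (1/0.014)·2.265·0.6004^(2/3)·√0.0054 = 8.461 m³/s.
Channel B: Flow area A = b·y = 4.31 × 3.08 = 13.27 m². Wetted perimeter P = b + 2y = 4.31 + 2×3.08 = 10.47 m. Hydraulic radius R = A/P = 13.27/10.47 = 1.268 m. Q_B = (1/0.014)·13.27·1.268^(2/3)·√0.0054 = 81.62 m³/s.
The larger discharge is 81.62 m³/s and the smaller is 8.461 m³/s; the ratio is 9.65.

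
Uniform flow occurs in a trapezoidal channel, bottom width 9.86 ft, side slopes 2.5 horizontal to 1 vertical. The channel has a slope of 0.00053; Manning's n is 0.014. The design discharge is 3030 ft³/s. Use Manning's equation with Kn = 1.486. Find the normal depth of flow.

y_n = 10.6 ft

Manning's equation rearranged: A R^(2/3) = nQ / (1.486·√S) = 0.014 × 3030 / (1.486 × √0.00053) = 1240.
Trying y = 11.7 ft: A R^(2/3) = 1558 — too large.
Trying y = 8.3 ft: A R^(2/3) = 708.5 — too small.
Trying y = 10.6 ft: A R^(2/3) = 1238 — close enough.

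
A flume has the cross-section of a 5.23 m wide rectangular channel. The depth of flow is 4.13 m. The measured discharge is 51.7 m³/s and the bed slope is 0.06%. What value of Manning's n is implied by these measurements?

Flow area A = b·y = 5.23 × 4.13 = 21.6 m². Wetted perimeter P = b + 2y = 5.23 + 2×4.13 = 13.49 m.
Hydraulic radius R = A/P = 21.6/13.49 = 1.601 m.
Rearranging Manning's equation: n = (1/Q) A R^(2/3) S^(1/2) = (1/51.7) × 21.6 × 1.601^(2/3) × √0.0006 = 0.014.

n = 0.014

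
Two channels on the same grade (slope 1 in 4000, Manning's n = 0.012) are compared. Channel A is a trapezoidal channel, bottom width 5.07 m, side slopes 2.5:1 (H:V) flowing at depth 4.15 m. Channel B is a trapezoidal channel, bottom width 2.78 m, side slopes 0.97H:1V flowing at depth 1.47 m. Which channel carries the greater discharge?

channel A

Channel A: With bottom width b = 5.07 m and side slope z = 2.5: A = (b + zy)y = (5.07 + 2.5×4.15)×4.15 = 64.1 m²; P = b + 2y√(1+z²) = 5.07 + 2×4.15×2.693 = 27.42 m. Hydraulic radius R = A/P = 64.1/27.42 = 2.338 m. Q_A = (1/0.012)·64.1·2.338^(2/3)·√0.00025 = 148.8 m³/s.
Channel B: With bottom width b = 2.78 m and side slope z = 0.97: A = (b + zy)y = (2.78 + 0.97×1.47)×1.47 = 6.183 m²; P = b + 2y√(1+z²) = 2.78 + 2×1.47×1.393 = 6.876 m. Hydraulic radius R = A/P = 6.183/6.876 = 0.8992 m. Q_B = (1/0.012)·6.183·0.8992^(2/3)·√0.00025 = 7.589 m³/s.
Q_A = 148.8 m³/s vs Q_B = 7.589 m³/s, so channel A carries more.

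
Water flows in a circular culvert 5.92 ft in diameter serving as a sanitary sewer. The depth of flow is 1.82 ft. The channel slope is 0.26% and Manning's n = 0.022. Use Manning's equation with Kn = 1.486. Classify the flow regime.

For a circular section of diameter D = 5.92 ft at depth y = 1.82 ft, the central angle is θ = 2 arccos(1 − 2y/D) = 2.351 rad. Then A = (D²/8)(θ − sin θ) = 7.185 ft² and P = Dθ/2 = 6.959 ft.
Hydraulic radius R = A/P = 7.185/6.959 = 1.032 ft.
V = (1.486/n) R^(2/3) √S = (1.486/0.022) × 1.032^(2/3) × √0.0026 = 3.518 ft/s. Hydraulic depth D_h = A/T = 7.185/5.463 = 1.315 ft.
Froude number Fr = V/√(g·D_h) = 3.518/√(32.2×1.315) = 0.541, which is less than 1, so the flow is subcritical.

subcritical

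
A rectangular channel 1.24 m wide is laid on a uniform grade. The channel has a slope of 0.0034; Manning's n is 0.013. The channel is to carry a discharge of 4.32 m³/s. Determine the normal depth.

Manning's equation rearranged: A R^(2/3) = nQ / (1·√S) = 0.013 × 4.32 / (√0.0034) = 0.9631.
Trying y = 1.57 m: A R^(2/3) = 1.134 — too large.
Trying y = 1.37 m: A R^(2/3) = 0.963 — matches.

y_n = 1.37 m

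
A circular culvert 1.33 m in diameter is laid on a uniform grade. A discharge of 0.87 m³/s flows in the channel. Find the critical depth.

y_c = 0.488 m

At critical depth, Q² T / (g A³) = 1, i.e. A³/T = Q²/g = 0.87²/9.81 = 0.07716.
Trying y = 0.605 m: A³/T = 0.1756 — too large.
Trying y = 0.385 m: A³/T = 0.03076 — too small.
Trying y = 0.488 m: A³/T = 0.07694 — ≈ 0.07716.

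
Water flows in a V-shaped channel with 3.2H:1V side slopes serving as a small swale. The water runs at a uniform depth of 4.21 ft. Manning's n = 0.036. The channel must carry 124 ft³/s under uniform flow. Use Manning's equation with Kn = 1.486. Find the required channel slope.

S = 0.00111

For a triangular section with side slope z = 3.2: A = zy² = 3.2×4.21² = 56.72 ft²; P = 2y√(1+z²) = 2×4.21×3.353 = 28.23 ft.
Hydraulic radius R = A/P = 56.72/28.23 = 2.009 ft.
From Manning's equation, S = [nQ / (1.486 A R^(2/3))]² = [0.036 × 124 / (1.486 × 56.72 × 2.009^(2/3))]² = 0.00111.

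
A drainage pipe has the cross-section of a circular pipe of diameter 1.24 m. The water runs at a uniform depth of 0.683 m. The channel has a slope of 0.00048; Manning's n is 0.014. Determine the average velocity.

For a circular section of diameter D = 1.24 m at depth y = 0.683 m, the central angle is θ = 2 arccos(1 − 2y/D) = 3.345 rad. Then A = (D²/8)(θ − sin θ) = 0.6818 m² and P = Dθ/2 = 2.074 m.
Hydraulic radius R = A/P = 0.6818/2.074 = 0.3287 m.
From Manning's equation, V = (1/n) R^(2/3) S^(1/2) = (1/0.014) × 0.3287^(2/3) × 0.00048^(1/2) = 0.745 m/s.

V = 0.745 m/s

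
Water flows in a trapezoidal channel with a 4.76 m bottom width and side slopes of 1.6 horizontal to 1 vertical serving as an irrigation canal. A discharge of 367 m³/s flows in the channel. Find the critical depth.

At critical depth, Q² T / (g A³) = 1, i.e. A³/T = Q²/g = 367²/9.81 = 13730.
Trying y = 3.56 m: A³/T = 3193 — low.
Trying y = 6.14 m: A³/T = 29420 — high.
Trying y = 5.11 m: A³/T = 13680 — matches.

y_c = 5.11 m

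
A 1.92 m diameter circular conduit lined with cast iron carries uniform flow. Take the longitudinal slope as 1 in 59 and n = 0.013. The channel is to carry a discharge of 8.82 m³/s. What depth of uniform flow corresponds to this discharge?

Manning's equation rearranged: A R^(2/3) = nQ / (1·√S) = 0.013 × 8.82 / (√0.01695) = 0.8807.
At y = 1.1 m: A R^(2/3) = 1.11 — over.
At y = 0.956 m: A R^(2/3) = 0.8812 — close enough.

y_n = 0.956 m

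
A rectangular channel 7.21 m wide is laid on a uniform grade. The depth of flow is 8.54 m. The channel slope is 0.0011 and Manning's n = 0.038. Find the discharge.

Q = 99.9 m³/s

Flow area A = b·y = 7.21 × 8.54 = 61.57 m². Wetted perimeter P = b + 2y = 7.21 + 2×8.54 = 24.29 m.
Hydraulic radius R = A/P = 61.57/24.29 = 2.535 m.
Manning's equation: Q = (1/n) A R^(2/3) S^(1/2) = (1/0.038) × 61.57 × 2.535^(2/3) × 0.0011^(1/2) = 99.9 m³/s.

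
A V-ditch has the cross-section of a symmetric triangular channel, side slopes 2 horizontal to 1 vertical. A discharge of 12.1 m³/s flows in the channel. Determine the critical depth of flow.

y_c = 1.49 m

At critical depth, Q² T / (g A³) = 1, i.e. A³/T = Q²/g = 12.1²/9.81 = 14.92.
At y = 1.79 m: A³/T = 36.75 — high.
At y = 1.1 m: A³/T = 3.221 — low.
At y = 1.49 m: A³/T = 14.69 — matches.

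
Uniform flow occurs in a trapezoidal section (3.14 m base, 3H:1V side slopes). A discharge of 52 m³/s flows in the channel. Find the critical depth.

At critical depth, Q² T / (g A³) = 1, i.e. A³/T = Q²/g = 52²/9.81 = 275.6.
At y = 2.33 m: A³/T = 768.1 — over.
At y = 1.82 m: A³/T = 272.7 — matches.

y_c = 1.82 m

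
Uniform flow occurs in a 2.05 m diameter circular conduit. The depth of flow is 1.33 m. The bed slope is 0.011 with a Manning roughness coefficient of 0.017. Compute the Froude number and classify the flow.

supercritical

For a circular section of diameter D = 2.05 m at depth y = 1.33 m, the central angle is θ = 2 arccos(1 − 2y/D) = 3.746 rad. Then A = (D²/8)(θ − sin θ) = 2.266 m² and P = Dθ/2 = 3.84 m.
Hydraulic radius R = A/P = 2.266/3.84 = 0.5902 m.
V = (1/n) R^(2/3) √S = (1/0.017) × 0.5902^(2/3) × √0.011 = 4.341 m/s. Hydraulic depth D_h = A/T = 2.266/1.957 = 1.158 m.
Froude number Fr = V/√(g·D_h) = 4.341/√(9.81×1.158) = 1.29, which is greater than 1, so the flow is supercritical.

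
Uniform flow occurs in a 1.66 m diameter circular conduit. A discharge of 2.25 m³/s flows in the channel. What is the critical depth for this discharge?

y_c = 0.749 m

At critical depth, Q² T / (g A³) = 1, i.e. A³/T = Q²/g = 2.25²/9.81 = 0.5161.
Try y = 0.649 m: A³/T = 0.2975 — low.
Try y = 0.836 m: A³/T = 0.7846 — high.
Try y = 0.749 m: A³/T = 0.5155 — matches.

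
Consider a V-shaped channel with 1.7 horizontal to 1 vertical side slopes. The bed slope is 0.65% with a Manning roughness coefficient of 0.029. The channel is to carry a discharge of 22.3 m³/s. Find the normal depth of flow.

y_n = 2.21 m

Manning's equation rearranged: A R^(2/3) = nQ / (1·√S) = 0.029 × 22.3 / (√0.0065) = 8.021.
Trying y = 2.39 m: A R^(2/3) = 9.904 — too large.
Trying y = 1.64 m: A R^(2/3) = 3.628 — too small.
Trying y = 2.21 m: A R^(2/3) = 8.038 — matches.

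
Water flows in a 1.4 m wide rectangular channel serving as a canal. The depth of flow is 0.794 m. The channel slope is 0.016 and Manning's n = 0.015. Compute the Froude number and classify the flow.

Flow area A = b·y = 1.4 × 0.794 = 1.112 m². Wetted perimeter P = b + 2y = 1.4 + 2×0.794 = 2.988 m.
Hydraulic radius R = A/P = 1.112/2.988 = 0.372 m.
V = (1/n) R^(2/3) √S = (1/0.015) × 0.372^(2/3) × √0.016 = 4.362 m/s. Hydraulic depth D_h = A/T = 1.112/1.4 = 0.794 m.
Froude number Fr = V/√(g·D_h) = 4.362/√(9.81×0.794) = 1.56, which is greater than 1, so the flow is supercritical.

supercritical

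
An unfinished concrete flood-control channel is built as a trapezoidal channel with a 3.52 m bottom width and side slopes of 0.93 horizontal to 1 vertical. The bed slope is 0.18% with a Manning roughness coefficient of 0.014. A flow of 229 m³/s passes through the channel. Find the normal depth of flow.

y_n = 5.09 m

Manning's equation rearranged: A R^(2/3) = nQ / (1·√S) = 0.014 × 229 / (√0.0018) = 75.57.
Trying y = 5.61 m: A R^(2/3) = 92.71 — too large.
Trying y = 3.74 m: A R^(2/3) = 40.23 — too small.
Trying y = 5.09 m: A R^(2/3) = 75.55 — ≈ 75.57.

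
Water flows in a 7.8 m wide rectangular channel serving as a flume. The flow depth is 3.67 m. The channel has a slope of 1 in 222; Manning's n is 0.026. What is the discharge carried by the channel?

Q = 113 m³/s

Flow area A = b·y = 7.8 × 3.67 = 28.63 m². Wetted perimeter P = b + 2y = 7.8 + 2×3.67 = 15.14 m.
Hydraulic radius R = A/P = 28.63/15.14 = 1.891 m.
Manning's equation: Q = (1/n) A R^(2/3) S^(1/2) = (1/0.026) × 28.63 × 1.891^(2/3) × 0.004505^(1/2) = 113 m³/s.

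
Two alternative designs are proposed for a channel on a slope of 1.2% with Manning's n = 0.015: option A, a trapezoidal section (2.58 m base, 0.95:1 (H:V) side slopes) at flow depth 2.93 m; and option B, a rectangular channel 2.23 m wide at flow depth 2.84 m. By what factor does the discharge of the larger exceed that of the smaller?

3.73

Channel A: With bottom width b = 2.58 m and side slope z = 0.95: A = (b + zy)y = (2.58 + 0.95×2.93)×2.93 = 15.72 m²; P = b + 2y√(1+z²) = 2.58 + 2×2.93×1.379 = 10.66 m. Hydraulic radius R = A/P = 15.72/10.66 = 1.474 m. Q_A = (1/0.015)·15.72·1.474^(2/3)·√0.012 = 148.6 m³/s.
Channel B: Flow area A = b·y = 2.23 × 2.84 = 6.333 m². Wetted perimeter P = b + 2y = 2.23 + 2×2.84 = 7.91 m. Hydraulic radius R = A/P = 6.333/7.91 = 0.8007 m. Q_B = (1/0.015)·6.333·0.8007^(2/3)·√0.012 = 39.88 m³/s.
The larger discharge is 148.6 m³/s and the smaller is 39.88 m³/s; the ratio is 3.73.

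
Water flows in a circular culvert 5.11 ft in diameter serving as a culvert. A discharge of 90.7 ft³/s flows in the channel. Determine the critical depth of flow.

At critical depth, Q² T / (g A³) = 1, i.e. A³/T = Q²/g = 90.7²/32.2 = 255.5.
Trying y = 2.31 ft: A³/T = 143.5 — short.
Trying y = 2.69 ft: A³/T = 256.9 — close enough.

y_c = 2.69 ft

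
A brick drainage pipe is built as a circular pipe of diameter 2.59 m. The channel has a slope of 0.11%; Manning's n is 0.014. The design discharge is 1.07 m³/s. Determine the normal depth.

Manning's equation rearranged: A R^(2/3) = nQ / (1·√S) = 0.014 × 1.07 / (√0.0011) = 0.4517.
At y = 0.517 m: A R^(2/3) = 0.344 — short.
At y = 0.739 m: A R^(2/3) = 0.7005 — over.
At y = 0.592 m: A R^(2/3) = 0.4518 — close enough.

y_n = 0.592 m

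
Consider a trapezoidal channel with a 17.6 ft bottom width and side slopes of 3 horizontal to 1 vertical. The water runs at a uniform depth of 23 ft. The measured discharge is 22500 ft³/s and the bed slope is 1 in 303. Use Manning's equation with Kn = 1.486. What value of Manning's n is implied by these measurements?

With bottom width b = 17.6 ft and side slope z = 3: A = (b + zy)y = (17.6 + 3×23)×23 = 1992 ft²; P = b + 2y√(1+z²) = 17.6 + 2×23×3.162 = 163.1 ft.
Hydraulic radius R = A/P = 1992/163.1 = 12.21 ft.
Rearranging Manning's equation: n = (1.486/Q) A R^(2/3) S^(1/2) = (1.486/22500) × 1992 × 12.21^(2/3) × √0.0033 = 0.0401.

n = 0.0401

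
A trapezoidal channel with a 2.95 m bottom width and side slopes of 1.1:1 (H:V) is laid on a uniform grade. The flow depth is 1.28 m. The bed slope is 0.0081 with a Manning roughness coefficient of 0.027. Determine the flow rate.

Q = 16.4 m³/s

With bottom width b = 2.95 m and side slope z = 1.1: A = (b + zy)y = (2.95 + 1.1×1.28)×1.28 = 5.578 m²; P = b + 2y√(1+z²) = 2.95 + 2×1.28×1.487 = 6.756 m.
Hydraulic radius R = A/P = 5.578/6.756 = 0.8257 m.
Manning's equation: Q = (1/n) A R^(2/3) S^(1/2) = (1/0.027) × 5.578 × 0.8257^(2/3) × 0.0081^(1/2) = 16.4 m³/s.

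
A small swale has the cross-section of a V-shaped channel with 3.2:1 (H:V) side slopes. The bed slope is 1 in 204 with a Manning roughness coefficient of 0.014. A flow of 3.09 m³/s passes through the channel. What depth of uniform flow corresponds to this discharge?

y_n = 0.649 m

Manning's equation rearranged: A R^(2/3) = nQ / (1·√S) = 0.014 × 3.09 / (√0.004902) = 0.6179.
At y = 0.466 m: A R^(2/3) = 0.2551 — too small.
At y = 0.824 m: A R^(2/3) = 1.166 — too large.
At y = 0.649 m: A R^(2/3) = 0.617 — close enough.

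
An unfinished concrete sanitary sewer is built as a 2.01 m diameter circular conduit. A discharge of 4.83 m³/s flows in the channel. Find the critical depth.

At critical depth, Q² T / (g A³) = 1, i.e. A³/T = Q²/g = 4.83²/9.81 = 2.378.
At y = 0.777 m: A³/T = 0.7414 — short.
At y = 1.05 m: A³/T = 2.349 — ≈ 2.378.

y_c = 1.05 m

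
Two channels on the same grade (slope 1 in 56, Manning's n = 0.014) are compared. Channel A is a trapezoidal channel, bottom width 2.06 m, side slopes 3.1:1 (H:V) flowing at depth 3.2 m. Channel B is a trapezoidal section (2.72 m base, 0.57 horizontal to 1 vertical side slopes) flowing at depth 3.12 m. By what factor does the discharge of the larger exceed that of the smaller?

3.05

Channel A: With bottom width b = 2.06 m and side slope z = 3.1: A = (b + zy)y = (2.06 + 3.1×3.2)×3.2 = 38.34 m²; P = b + 2y√(1+z²) = 2.06 + 2×3.2×3.257 = 22.91 m. Hydraulic radius R = A/P = 38.34/22.91 = 1.674 m. Q_A = (1/0.014)·38.34·1.674^(2/3)·√0.01786 = 515.8 m³/s.
Channel B: With bottom width b = 2.72 m and side slope z = 0.57: A = (b + zy)y = (2.72 + 0.57×3.12)×3.12 = 14.04 m²; P = b + 2y√(1+z²) = 2.72 + 2×3.12×1.151 = 9.903 m. Hydraulic radius R = A/P = 14.04/9.903 = 1.417 m. Q_B = (1/0.014)·14.04·1.417^(2/3)·√0.01786 = 169 m³/s.
The larger discharge is 515.8 m³/s and the smaller is 169 m³/s; the ratio is 3.05.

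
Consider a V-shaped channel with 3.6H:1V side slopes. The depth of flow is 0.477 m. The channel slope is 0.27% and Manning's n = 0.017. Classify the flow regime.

For a triangular section with side slope z = 3.6: A = zy² = 3.6×0.477² = 0.8191 m²; P = 2y√(1+z²) = 2×0.477×3.736 = 3.564 m.
Hydraulic radius R = A/P = 0.8191/3.564 = 0.2298 m.
V = (1/n) R^(2/3) √S = (1/0.017) × 0.2298^(2/3) × √0.0027 = 1.147 m/s. Hydraulic depth D_h = A/T = 0.8191/3.434 = 0.2385 m.
Froude number Fr = V/√(g·D_h) = 1.147/√(9.81×0.2385) = 0.75, which is less than 1, so the flow is subcritical.

subcritical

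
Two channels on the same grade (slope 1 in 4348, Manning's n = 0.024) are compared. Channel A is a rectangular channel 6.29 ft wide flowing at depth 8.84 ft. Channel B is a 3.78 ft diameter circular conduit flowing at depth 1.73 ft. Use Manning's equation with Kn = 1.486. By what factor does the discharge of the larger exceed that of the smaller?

21

Channel A: Flow area A = b·y = 6.29 × 8.84 = 55.6 ft². Wetted perimeter P = b + 2y = 6.29 + 2×8.84 = 23.97 ft. Hydraulic radius R = A/P = 55.6/23.97 = 2.32 ft. Q_A = (1.486/0.024)·55.6·2.32^(2/3)·√0.00023 = 91.49 ft³/s.
Channel B: For a circular section of diameter D = 3.78 ft at depth y = 1.73 ft, the central angle is θ = 2 arccos(1 − 2y/D) = 2.972 rad. Then A = (D²/8)(θ − sin θ) = 5.007 ft² and P = Dθ/2 = 5.617 ft. Hydraulic radius R = A/P = 5.007/5.617 = 0.8914 ft. Q_B = (1.486/0.024)·5.007·0.8914^(2/3)·√0.00023 = 4.355 ft³/s.
The larger discharge is 91.49 ft³/s and the smaller is 4.355 ft³/s; the ratio is 21.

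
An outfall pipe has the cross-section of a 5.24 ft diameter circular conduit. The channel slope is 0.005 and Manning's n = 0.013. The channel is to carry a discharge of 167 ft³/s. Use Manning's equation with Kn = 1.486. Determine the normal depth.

Manning's equation rearranged: A R^(2/3) = nQ / (1.486·√S) = 0.013 × 167 / (1.486 × √0.005) = 20.66.
Try y = 4.23 ft: A R^(2/3) = 25.46 — over.
Try y = 3 ft: A R^(2/3) = 16.13 — short.
Try y = 3.55 ft: A R^(2/3) = 20.69 — ≈ 20.66.

y_n = 3.55 ft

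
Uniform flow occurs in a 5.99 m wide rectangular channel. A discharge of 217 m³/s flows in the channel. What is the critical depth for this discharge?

y_c = 5.11 m

For a rectangular channel, critical depth y_c = (q²/g)^(1/3) where q = Q/b = 217/5.99 = 36.23 m²/s.
So y_c = (36.23²/9.81)^(1/3) = 5.11 m.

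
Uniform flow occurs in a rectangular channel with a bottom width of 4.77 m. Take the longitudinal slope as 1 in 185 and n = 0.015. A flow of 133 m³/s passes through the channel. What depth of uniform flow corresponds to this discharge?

Manning's equation rearranged: A R^(2/3) = nQ / (1·√S) = 0.015 × 133 / (√0.005405) = 27.13.
Try y = 3.25 m: A R^(2/3) = 19.17 — too small.
Try y = 4.78 m: A R^(2/3) = 31.08 — too large.
Try y = 4.28 m: A R^(2/3) = 27.13 — ≈ 27.13.

y_n = 4.28 m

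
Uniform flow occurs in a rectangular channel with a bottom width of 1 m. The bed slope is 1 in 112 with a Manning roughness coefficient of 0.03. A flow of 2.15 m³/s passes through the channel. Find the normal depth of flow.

y_n = 1.34 m

Manning's equation rearranged: A R^(2/3) = nQ / (1·√S) = 0.03 × 2.15 / (√0.008929) = 0.6826.
Try y = 1.6 m: A R^(2/3) = 0.8408 — over.
Try y = 1.1 m: A R^(2/3) = 0.5398 — short.
Try y = 1.34 m: A R^(2/3) = 0.6833 — close enough.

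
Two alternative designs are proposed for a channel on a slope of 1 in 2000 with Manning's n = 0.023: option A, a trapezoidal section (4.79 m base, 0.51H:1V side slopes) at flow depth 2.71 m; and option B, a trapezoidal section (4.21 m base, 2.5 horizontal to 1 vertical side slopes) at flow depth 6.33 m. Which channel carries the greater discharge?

Channel A: With bottom width b = 4.79 m and side slope z = 0.51: A = (b + zy)y = (4.79 + 0.51×2.71)×2.71 = 16.73 m²; P = b + 2y√(1+z²) = 4.79 + 2×2.71×1.123 = 10.87 m. Hydraulic radius R = A/P = 16.73/10.87 = 1.538 m. Q_A = (1/0.023)·16.73·1.538^(2/3)·√0.0005 = 21.67 m³/s.
Channel B: With bottom width b = 4.21 m and side slope z = 2.5: A = (b + zy)y = (4.21 + 2.5×6.33)×6.33 = 126.8 m²; P = b + 2y√(1+z²) = 4.21 + 2×6.33×2.693 = 38.3 m. Hydraulic radius R = A/P = 126.8/38.3 = 3.311 m. Q_B = (1/0.023)·126.8·3.311^(2/3)·√0.0005 = 273.9 m³/s.
Q_A = 21.67 m³/s vs Q_B = 273.9 m³/s, so channel B carries more.

channel B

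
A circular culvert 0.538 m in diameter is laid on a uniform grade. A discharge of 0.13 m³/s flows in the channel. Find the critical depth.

y_c = 0.238 m

At critical depth, Q² T / (g A³) = 1, i.e. A³/T = Q²/g = 0.13²/9.81 = 0.001723.
Try y = 0.289 m: A³/T = 0.00359 — over.
Try y = 0.212 m: A³/T = 0.001097 — short.
Try y = 0.238 m: A³/T = 0.001709 — close enough.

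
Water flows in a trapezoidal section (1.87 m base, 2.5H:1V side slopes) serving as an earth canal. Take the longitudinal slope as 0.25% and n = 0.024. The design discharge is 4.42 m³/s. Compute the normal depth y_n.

Manning's equation rearranged: A R^(2/3) = nQ / (1·√S) = 0.024 × 4.42 / (√0.0025) = 2.122.
At y = 0.657 m: A R^(2/3) = 1.308 — low.
At y = 1.06 m: A R^(2/3) = 3.529 — high.
At y = 0.833 m: A R^(2/3) = 2.124 — matches.

y_n = 0.833 m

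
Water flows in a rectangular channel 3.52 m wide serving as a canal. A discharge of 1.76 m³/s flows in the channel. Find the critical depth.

y_c = 0.294 m

For a rectangular channel, critical depth y_c = (q²/g)^(1/3) where q = Q/b = 1.76/3.52 = 0.5 m²/s.
So y_c = (0.5²/9.81)^(1/3) = 0.294 m.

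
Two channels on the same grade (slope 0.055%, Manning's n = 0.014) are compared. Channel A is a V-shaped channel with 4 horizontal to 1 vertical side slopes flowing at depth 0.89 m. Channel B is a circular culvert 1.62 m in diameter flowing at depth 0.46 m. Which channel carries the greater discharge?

Channel A: For a triangular section with side slope z = 4: A = zy² = 4×0.89² = 3.168 m²; P = 2y√(1+z²) = 2×0.89×4.123 = 7.339 m. Hydraulic radius R = A/P = 3.168/7.339 = 0.4317 m. Q_A = (1/0.014)·3.168·0.4317^(2/3)·√0.00055 = 3.032 m³/s.
Channel B: For a circular section of diameter D = 1.62 m at depth y = 0.46 m, the central angle is θ = 2 arccos(1 − 2y/D) = 2.248 rad. Then A = (D²/8)(θ − sin θ) = 0.4818 m² and P = Dθ/2 = 1.821 m. Hydraulic radius R = A/P = 0.4818/1.821 = 0.2646 m. Q_B = (1/0.014)·0.4818·0.2646^(2/3)·√0.00055 = 0.3326 m³/s.
Q_A = 3.032 m³/s vs Q_B = 0.3326 m³/s, so channel A carries more.

channel A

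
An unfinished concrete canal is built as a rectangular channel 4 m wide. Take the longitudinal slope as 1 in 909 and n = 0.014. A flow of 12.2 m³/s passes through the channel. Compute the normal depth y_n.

y_n = 1.45 m

Manning's equation rearranged: A R^(2/3) = nQ / (1·√S) = 0.014 × 12.2 / (√0.0011) = 5.15.
Trying y = 1.13 m: A R^(2/3) = 3.638 — too small.
Trying y = 1.61 m: A R^(2/3) = 5.967 — too large.
Trying y = 1.45 m: A R^(2/3) = 5.166 — matches.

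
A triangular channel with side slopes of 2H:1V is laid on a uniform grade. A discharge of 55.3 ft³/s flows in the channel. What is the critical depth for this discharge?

At critical depth, Q² T / (g A³) = 1, i.e. A³/T = Q²/g = 55.3²/32.2 = 94.97.
Try y = 1.66 ft: A³/T = 25.21 — low.
Try y = 2.47 ft: A³/T = 183.9 — high.
Try y = 2.16 ft: A³/T = 94.04 — close enough.

y_c = 2.16 ft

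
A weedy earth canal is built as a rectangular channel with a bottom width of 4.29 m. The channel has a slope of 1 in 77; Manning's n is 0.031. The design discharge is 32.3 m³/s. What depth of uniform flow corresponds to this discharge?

y_n = 2 m

Manning's equation rearranged: A R^(2/3) = nQ / (1·√S) = 0.031 × 32.3 / (√0.01299) = 8.786.
Try y = 2.55 m: A R^(2/3) = 12.11 — high.
Try y = 1.36 m: A R^(2/3) = 5.162 — low.
Try y = 2 m: A R^(2/3) = 8.779 — ≈ 8.786.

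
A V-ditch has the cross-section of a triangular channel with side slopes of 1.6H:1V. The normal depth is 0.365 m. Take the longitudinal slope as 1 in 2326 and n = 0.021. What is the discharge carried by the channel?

Q = 0.0607 m³/s

For a triangular section with side slope z = 1.6: A = zy² = 1.6×0.365² = 0.2132 m²; P = 2y√(1+z²) = 2×0.365×1.887 = 1.377 m.
Hydraulic radius R = A/P = 0.2132/1.377 = 0.1548 m.
Manning's equation: Q = (1/n) A R^(2/3) S^(1/2) = (1/0.021) × 0.2132 × 0.1548^(2/3) × 0.0004299^(1/2) = 0.0607 m³/s.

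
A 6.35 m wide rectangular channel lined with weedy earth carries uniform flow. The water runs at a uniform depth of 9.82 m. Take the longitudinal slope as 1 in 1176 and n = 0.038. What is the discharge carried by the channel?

Q = 85.8 m³/s

Flow area A = b·y = 6.35 × 9.82 = 62.36 m². Wetted perimeter P = b + 2y = 6.35 + 2×9.82 = 25.99 m.
Hydraulic radius R = A/P = 62.36/25.99 = 2.399 m.
Manning's equation: Q = (1/n) A R^(2/3) S^(1/2) = (1/0.038) × 62.36 × 2.399^(2/3) × 0.0008503^(1/2) = 85.8 m³/s.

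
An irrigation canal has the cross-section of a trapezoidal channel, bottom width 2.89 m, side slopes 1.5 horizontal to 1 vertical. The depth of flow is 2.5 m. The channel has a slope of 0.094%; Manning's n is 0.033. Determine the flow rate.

Q = 19.3 m³/s

With bottom width b = 2.89 m and side slope z = 1.5: A = (b + zy)y = (2.89 + 1.5×2.5)×2.5 = 16.6 m²; P = b + 2y√(1+z²) = 2.89 + 2×2.5×1.803 = 11.9 m.
Hydraulic radius R = A/P = 16.6/11.9 = 1.395 m.
Manning's equation: Q = (1/n) A R^(2/3) S^(1/2) = (1/0.033) × 16.6 × 1.395^(2/3) × 0.00094^(1/2) = 19.3 m³/s.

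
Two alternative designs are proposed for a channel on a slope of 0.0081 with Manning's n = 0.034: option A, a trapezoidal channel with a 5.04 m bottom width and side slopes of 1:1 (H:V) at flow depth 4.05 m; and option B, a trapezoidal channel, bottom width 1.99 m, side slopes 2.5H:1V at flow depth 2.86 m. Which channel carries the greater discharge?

channel A

Channel A: With bottom width b = 5.04 m and side slope z = 1: A = (b + zy)y = (5.04 + 1×4.05)×4.05 = 36.81 m²; P = b + 2y√(1+z²) = 5.04 + 2×4.05×1.414 = 16.5 m. Hydraulic radius R = A/P = 36.81/16.5 = 2.232 m. Q_A = (1/0.034)·36.81·2.232^(2/3)·√0.0081 = 166.4 m³/s.
Channel B: With bottom width b = 1.99 m and side slope z = 2.5: A = (b + zy)y = (1.99 + 2.5×2.86)×2.86 = 26.14 m²; P = b + 2y√(1+z²) = 1.99 + 2×2.86×2.693 = 17.39 m. Hydraulic radius R = A/P = 26.14/17.39 = 1.503 m. Q_B = (1/0.034)·26.14·1.503^(2/3)·√0.0081 = 90.79 m³/s.
Q_A = 166.4 m³/s vs Q_B = 90.79 m³/s, so channel A carries more.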